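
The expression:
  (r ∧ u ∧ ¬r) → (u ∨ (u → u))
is always true.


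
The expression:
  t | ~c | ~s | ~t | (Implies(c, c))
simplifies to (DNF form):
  True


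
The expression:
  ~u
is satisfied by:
  {u: False}


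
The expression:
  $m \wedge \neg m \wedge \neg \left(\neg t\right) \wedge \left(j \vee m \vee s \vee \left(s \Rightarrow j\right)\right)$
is never true.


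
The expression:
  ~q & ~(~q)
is never true.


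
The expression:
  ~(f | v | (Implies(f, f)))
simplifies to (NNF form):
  False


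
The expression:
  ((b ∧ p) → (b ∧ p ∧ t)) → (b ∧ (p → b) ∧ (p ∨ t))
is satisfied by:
  {t: True, p: True, b: True}
  {t: True, b: True, p: False}
  {p: True, b: True, t: False}


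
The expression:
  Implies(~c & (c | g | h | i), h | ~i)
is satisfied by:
  {c: True, h: True, i: False}
  {c: True, h: False, i: False}
  {h: True, c: False, i: False}
  {c: False, h: False, i: False}
  {i: True, c: True, h: True}
  {i: True, c: True, h: False}
  {i: True, h: True, c: False}


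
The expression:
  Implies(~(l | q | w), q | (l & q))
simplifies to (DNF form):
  l | q | w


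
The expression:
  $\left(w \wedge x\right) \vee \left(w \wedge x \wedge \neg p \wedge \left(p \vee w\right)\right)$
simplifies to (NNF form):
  $w \wedge x$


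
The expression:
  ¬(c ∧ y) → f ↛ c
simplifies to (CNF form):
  (c ∨ f) ∧ (c ∨ ¬c) ∧ (f ∨ y) ∧ (y ∨ ¬c)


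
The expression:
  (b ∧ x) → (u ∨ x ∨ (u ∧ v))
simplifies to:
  True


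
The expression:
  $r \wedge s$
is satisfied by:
  {r: True, s: True}


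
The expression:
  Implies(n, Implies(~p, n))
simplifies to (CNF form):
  True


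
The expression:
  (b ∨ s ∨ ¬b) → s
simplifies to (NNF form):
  s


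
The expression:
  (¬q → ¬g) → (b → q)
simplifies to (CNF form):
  g ∨ q ∨ ¬b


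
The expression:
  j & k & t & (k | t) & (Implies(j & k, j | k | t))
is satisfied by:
  {t: True, j: True, k: True}


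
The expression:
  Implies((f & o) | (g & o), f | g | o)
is always true.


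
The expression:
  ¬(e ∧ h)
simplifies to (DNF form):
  ¬e ∨ ¬h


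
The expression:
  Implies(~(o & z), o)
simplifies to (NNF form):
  o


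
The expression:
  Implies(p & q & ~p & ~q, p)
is always true.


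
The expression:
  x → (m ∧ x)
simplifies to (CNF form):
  m ∨ ¬x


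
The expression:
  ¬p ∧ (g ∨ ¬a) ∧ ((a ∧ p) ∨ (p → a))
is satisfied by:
  {g: True, p: False, a: False}
  {g: False, p: False, a: False}
  {a: True, g: True, p: False}


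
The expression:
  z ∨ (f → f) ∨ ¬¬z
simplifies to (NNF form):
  True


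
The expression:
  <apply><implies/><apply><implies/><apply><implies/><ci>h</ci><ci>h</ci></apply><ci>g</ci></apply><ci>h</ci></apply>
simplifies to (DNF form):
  <apply><or/><ci>h</ci><apply><not/><ci>g</ci></apply></apply>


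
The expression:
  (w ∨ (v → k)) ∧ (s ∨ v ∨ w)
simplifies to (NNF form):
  w ∨ (k ∧ v) ∨ (s ∧ ¬v)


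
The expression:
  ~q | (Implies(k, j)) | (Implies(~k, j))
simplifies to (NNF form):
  True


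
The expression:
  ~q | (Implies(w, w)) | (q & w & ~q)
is always true.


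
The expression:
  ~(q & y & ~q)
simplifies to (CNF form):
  True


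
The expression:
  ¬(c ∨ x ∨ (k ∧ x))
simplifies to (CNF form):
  ¬c ∧ ¬x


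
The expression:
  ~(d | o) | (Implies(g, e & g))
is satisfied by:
  {e: True, o: False, g: False, d: False}
  {d: True, e: True, o: False, g: False}
  {e: True, o: True, g: False, d: False}
  {d: True, e: True, o: True, g: False}
  {d: False, o: False, g: False, e: False}
  {d: True, o: False, g: False, e: False}
  {o: True, d: False, g: False, e: False}
  {d: True, o: True, g: False, e: False}
  {g: True, e: True, d: False, o: False}
  {d: True, g: True, e: True, o: False}
  {g: True, e: True, o: True, d: False}
  {d: True, g: True, e: True, o: True}
  {g: True, e: False, o: False, d: False}


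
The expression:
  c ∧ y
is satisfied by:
  {c: True, y: True}


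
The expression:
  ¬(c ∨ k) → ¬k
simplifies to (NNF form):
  True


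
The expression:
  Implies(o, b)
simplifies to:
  b | ~o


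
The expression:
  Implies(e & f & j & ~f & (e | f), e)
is always true.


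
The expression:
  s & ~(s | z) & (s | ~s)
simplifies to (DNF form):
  False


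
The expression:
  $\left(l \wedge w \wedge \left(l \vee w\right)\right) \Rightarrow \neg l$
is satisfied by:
  {l: False, w: False}
  {w: True, l: False}
  {l: True, w: False}


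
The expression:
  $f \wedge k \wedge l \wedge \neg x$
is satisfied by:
  {k: True, l: True, f: True, x: False}


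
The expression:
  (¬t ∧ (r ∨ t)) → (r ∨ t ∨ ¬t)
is always true.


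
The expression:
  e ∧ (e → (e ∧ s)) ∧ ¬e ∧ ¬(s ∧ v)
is never true.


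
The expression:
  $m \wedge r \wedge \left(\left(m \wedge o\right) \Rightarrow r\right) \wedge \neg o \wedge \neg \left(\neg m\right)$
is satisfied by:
  {r: True, m: True, o: False}


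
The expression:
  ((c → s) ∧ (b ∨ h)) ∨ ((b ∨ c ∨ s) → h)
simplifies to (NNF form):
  h ∨ (b ∧ s) ∨ (¬c ∧ ¬s)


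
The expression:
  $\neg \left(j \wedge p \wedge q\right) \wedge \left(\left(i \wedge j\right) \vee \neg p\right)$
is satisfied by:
  {i: True, j: True, q: False, p: False}
  {i: True, j: False, q: False, p: False}
  {j: True, i: False, q: False, p: False}
  {i: False, j: False, q: False, p: False}
  {i: True, q: True, j: True, p: False}
  {i: True, q: True, j: False, p: False}
  {q: True, j: True, i: False, p: False}
  {q: True, i: False, j: False, p: False}
  {i: True, p: True, q: False, j: True}


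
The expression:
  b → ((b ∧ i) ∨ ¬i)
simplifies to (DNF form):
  True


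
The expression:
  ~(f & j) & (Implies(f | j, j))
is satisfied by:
  {f: False}


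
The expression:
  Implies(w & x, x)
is always true.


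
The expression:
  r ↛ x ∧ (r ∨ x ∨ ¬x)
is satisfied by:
  {r: True, x: False}


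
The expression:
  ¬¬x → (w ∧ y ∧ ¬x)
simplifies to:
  ¬x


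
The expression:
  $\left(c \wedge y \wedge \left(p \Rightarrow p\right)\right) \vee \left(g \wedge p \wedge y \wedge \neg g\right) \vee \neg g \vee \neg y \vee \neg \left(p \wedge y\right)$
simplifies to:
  $c \vee \neg g \vee \neg p \vee \neg y$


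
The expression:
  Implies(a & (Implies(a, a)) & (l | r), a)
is always true.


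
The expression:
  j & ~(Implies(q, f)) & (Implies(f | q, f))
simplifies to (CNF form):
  False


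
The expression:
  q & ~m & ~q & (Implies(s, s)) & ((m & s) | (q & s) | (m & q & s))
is never true.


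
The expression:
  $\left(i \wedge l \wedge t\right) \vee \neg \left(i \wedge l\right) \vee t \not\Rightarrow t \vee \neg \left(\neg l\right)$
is always true.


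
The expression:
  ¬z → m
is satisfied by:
  {z: True, m: True}
  {z: True, m: False}
  {m: True, z: False}


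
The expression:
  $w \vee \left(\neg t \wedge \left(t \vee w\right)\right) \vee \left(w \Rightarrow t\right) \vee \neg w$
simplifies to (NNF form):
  $\text{True}$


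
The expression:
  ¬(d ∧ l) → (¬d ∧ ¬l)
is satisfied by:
  {d: False, l: False}
  {l: True, d: True}


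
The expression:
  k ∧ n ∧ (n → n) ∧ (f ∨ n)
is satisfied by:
  {n: True, k: True}


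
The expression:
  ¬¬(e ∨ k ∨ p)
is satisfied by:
  {k: True, e: True, p: True}
  {k: True, e: True, p: False}
  {k: True, p: True, e: False}
  {k: True, p: False, e: False}
  {e: True, p: True, k: False}
  {e: True, p: False, k: False}
  {p: True, e: False, k: False}


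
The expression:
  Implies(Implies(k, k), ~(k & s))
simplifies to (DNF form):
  ~k | ~s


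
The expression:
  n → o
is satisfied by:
  {o: True, n: False}
  {n: False, o: False}
  {n: True, o: True}


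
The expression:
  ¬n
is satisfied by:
  {n: False}


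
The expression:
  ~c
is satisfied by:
  {c: False}


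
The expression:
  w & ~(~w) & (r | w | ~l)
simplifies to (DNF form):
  w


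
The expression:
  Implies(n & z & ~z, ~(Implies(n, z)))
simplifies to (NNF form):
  True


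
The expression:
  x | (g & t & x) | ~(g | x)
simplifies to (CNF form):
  x | ~g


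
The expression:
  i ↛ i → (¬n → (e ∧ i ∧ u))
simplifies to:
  True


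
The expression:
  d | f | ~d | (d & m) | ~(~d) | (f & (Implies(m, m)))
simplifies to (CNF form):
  True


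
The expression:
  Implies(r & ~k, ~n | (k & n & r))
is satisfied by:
  {k: True, n: False, r: False}
  {k: False, n: False, r: False}
  {r: True, k: True, n: False}
  {r: True, k: False, n: False}
  {n: True, k: True, r: False}
  {n: True, k: False, r: False}
  {n: True, r: True, k: True}


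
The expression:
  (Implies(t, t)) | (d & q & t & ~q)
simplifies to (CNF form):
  True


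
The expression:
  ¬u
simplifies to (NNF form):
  ¬u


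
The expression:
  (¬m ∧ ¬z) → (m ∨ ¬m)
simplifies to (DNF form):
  True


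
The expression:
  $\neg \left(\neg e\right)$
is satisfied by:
  {e: True}


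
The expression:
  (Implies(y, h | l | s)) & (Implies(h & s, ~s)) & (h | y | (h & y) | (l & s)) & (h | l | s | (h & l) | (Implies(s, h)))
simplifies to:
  (h & ~s) | (l & s & ~h) | (l & y & ~h) | (s & y & ~h)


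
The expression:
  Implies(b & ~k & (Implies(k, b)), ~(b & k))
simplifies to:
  True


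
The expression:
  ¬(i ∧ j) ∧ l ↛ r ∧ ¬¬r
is never true.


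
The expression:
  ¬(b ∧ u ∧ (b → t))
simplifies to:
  ¬b ∨ ¬t ∨ ¬u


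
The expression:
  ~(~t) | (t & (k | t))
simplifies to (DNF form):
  t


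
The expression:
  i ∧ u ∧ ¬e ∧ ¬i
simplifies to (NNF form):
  False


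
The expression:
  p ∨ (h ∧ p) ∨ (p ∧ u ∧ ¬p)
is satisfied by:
  {p: True}


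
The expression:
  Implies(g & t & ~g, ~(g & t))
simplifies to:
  True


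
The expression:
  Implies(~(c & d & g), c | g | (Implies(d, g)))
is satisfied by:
  {c: True, g: True, d: False}
  {c: True, g: False, d: False}
  {g: True, c: False, d: False}
  {c: False, g: False, d: False}
  {c: True, d: True, g: True}
  {c: True, d: True, g: False}
  {d: True, g: True, c: False}


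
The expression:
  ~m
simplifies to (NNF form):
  ~m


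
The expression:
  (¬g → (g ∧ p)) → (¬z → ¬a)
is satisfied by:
  {z: True, g: False, a: False}
  {g: False, a: False, z: False}
  {a: True, z: True, g: False}
  {a: True, g: False, z: False}
  {z: True, g: True, a: False}
  {g: True, z: False, a: False}
  {a: True, g: True, z: True}


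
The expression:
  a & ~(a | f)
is never true.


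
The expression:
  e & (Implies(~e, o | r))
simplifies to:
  e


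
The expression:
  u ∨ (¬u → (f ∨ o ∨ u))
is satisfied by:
  {o: True, u: True, f: True}
  {o: True, u: True, f: False}
  {o: True, f: True, u: False}
  {o: True, f: False, u: False}
  {u: True, f: True, o: False}
  {u: True, f: False, o: False}
  {f: True, u: False, o: False}


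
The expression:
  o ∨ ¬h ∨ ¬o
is always true.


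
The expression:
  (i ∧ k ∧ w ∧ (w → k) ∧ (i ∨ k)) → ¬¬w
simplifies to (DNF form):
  True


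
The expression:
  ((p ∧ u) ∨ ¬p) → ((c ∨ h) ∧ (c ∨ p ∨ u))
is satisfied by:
  {c: True, h: True, p: True, u: False}
  {c: True, h: True, p: False, u: False}
  {c: True, p: True, u: False, h: False}
  {c: True, p: False, u: False, h: False}
  {c: True, h: True, u: True, p: True}
  {c: True, h: True, u: True, p: False}
  {c: True, u: True, p: True, h: False}
  {c: True, u: True, p: False, h: False}
  {h: True, u: False, p: True, c: False}
  {p: True, c: False, u: False, h: False}
  {h: True, u: True, p: True, c: False}
  {h: True, u: True, c: False, p: False}


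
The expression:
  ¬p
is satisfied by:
  {p: False}


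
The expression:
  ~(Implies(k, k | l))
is never true.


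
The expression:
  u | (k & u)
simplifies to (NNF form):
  u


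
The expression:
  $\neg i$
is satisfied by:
  {i: False}


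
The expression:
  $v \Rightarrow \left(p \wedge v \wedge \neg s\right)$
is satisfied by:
  {p: True, v: False, s: False}
  {p: False, v: False, s: False}
  {s: True, p: True, v: False}
  {s: True, p: False, v: False}
  {v: True, p: True, s: False}


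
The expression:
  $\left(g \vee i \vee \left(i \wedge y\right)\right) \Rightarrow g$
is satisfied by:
  {g: True, i: False}
  {i: False, g: False}
  {i: True, g: True}


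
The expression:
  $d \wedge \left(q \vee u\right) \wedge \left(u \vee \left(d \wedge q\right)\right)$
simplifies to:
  $d \wedge \left(q \vee u\right)$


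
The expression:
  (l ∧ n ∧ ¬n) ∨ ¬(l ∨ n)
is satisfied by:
  {n: False, l: False}


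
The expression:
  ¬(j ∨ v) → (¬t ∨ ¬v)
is always true.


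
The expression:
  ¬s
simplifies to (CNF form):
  ¬s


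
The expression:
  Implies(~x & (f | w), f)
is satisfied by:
  {x: True, f: True, w: False}
  {x: True, w: False, f: False}
  {f: True, w: False, x: False}
  {f: False, w: False, x: False}
  {x: True, f: True, w: True}
  {x: True, w: True, f: False}
  {f: True, w: True, x: False}


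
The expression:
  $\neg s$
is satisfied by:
  {s: False}


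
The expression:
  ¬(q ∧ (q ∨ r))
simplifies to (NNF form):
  ¬q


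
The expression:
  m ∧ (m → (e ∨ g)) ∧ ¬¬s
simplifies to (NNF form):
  m ∧ s ∧ (e ∨ g)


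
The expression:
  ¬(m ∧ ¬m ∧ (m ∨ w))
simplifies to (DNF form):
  True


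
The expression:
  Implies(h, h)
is always true.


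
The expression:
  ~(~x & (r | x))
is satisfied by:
  {x: True, r: False}
  {r: False, x: False}
  {r: True, x: True}


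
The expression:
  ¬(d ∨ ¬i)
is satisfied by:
  {i: True, d: False}


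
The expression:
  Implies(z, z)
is always true.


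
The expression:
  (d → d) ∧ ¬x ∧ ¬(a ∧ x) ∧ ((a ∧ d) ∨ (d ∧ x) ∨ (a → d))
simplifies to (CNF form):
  ¬x ∧ (d ∨ ¬a)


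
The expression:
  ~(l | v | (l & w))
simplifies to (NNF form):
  ~l & ~v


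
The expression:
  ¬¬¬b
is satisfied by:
  {b: False}


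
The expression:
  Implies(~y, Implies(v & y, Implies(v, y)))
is always true.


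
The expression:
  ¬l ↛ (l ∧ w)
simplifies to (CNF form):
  ¬l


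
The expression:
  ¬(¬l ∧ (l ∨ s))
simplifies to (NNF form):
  l ∨ ¬s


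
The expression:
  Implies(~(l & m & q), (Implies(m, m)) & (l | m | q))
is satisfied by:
  {m: True, q: True, l: True}
  {m: True, q: True, l: False}
  {m: True, l: True, q: False}
  {m: True, l: False, q: False}
  {q: True, l: True, m: False}
  {q: True, l: False, m: False}
  {l: True, q: False, m: False}


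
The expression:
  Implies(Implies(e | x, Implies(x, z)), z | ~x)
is always true.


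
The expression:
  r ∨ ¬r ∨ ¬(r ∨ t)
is always true.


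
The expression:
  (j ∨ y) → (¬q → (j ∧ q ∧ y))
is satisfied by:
  {q: True, y: False, j: False}
  {j: True, q: True, y: False}
  {q: True, y: True, j: False}
  {j: True, q: True, y: True}
  {j: False, y: False, q: False}


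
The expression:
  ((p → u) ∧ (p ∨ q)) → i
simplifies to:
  i ∨ (p ∧ ¬u) ∨ (¬p ∧ ¬q)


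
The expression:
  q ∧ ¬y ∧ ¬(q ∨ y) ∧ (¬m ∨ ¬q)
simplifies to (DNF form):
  False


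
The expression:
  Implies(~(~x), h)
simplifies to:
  h | ~x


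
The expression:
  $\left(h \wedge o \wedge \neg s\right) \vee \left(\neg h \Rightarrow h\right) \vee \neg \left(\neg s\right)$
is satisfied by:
  {s: True, h: True}
  {s: True, h: False}
  {h: True, s: False}


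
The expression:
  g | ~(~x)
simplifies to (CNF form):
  g | x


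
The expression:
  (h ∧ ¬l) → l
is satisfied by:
  {l: True, h: False}
  {h: False, l: False}
  {h: True, l: True}


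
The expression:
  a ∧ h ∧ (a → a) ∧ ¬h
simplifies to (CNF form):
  False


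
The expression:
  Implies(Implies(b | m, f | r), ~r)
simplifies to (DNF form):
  ~r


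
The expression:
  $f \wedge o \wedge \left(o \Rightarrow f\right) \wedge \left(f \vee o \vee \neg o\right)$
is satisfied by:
  {f: True, o: True}


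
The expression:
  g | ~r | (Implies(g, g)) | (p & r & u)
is always true.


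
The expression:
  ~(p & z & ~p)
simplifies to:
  True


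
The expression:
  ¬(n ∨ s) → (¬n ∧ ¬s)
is always true.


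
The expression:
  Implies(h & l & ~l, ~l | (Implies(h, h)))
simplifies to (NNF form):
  True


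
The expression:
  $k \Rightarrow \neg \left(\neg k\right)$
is always true.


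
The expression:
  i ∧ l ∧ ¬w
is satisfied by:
  {i: True, l: True, w: False}


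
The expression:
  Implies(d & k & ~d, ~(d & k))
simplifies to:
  True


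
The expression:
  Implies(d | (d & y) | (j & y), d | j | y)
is always true.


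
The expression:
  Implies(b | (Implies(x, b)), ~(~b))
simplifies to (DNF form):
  b | x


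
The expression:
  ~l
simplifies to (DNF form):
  ~l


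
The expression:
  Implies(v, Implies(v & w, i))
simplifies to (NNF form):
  i | ~v | ~w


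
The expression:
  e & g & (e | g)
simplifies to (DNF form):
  e & g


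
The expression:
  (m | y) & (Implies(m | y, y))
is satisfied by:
  {y: True}


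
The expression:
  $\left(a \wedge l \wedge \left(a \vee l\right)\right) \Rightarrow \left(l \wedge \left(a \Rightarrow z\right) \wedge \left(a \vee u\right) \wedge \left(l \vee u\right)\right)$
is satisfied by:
  {z: True, l: False, a: False}
  {l: False, a: False, z: False}
  {a: True, z: True, l: False}
  {a: True, l: False, z: False}
  {z: True, l: True, a: False}
  {l: True, z: False, a: False}
  {a: True, l: True, z: True}


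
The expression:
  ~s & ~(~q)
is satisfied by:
  {q: True, s: False}


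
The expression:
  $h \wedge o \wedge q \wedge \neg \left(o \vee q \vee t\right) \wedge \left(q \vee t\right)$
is never true.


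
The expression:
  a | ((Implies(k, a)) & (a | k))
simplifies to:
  a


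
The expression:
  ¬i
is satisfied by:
  {i: False}


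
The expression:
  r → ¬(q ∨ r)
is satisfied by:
  {r: False}


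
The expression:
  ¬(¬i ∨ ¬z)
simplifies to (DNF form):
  i ∧ z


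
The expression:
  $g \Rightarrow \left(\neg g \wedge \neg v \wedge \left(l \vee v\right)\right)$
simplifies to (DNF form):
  $\neg g$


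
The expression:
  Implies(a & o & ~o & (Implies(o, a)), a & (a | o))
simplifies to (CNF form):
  True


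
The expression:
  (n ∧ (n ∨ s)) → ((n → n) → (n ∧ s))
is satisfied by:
  {s: True, n: False}
  {n: False, s: False}
  {n: True, s: True}


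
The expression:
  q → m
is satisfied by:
  {m: True, q: False}
  {q: False, m: False}
  {q: True, m: True}


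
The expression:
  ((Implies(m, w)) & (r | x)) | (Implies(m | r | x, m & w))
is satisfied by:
  {w: True, m: False}
  {m: False, w: False}
  {m: True, w: True}


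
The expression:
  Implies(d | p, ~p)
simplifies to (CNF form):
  ~p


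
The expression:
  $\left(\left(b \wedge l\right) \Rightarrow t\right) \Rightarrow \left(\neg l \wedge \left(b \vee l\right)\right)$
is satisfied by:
  {b: True, l: False, t: False}
  {b: True, t: True, l: False}
  {b: True, l: True, t: False}


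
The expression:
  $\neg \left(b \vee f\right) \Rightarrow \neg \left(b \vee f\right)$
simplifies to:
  $\text{True}$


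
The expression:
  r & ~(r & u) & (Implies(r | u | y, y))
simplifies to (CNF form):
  r & y & ~u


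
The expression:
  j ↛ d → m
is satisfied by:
  {d: True, m: True, j: False}
  {d: True, m: False, j: False}
  {m: True, d: False, j: False}
  {d: False, m: False, j: False}
  {j: True, d: True, m: True}
  {j: True, d: True, m: False}
  {j: True, m: True, d: False}


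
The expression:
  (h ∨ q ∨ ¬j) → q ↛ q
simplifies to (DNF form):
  j ∧ ¬h ∧ ¬q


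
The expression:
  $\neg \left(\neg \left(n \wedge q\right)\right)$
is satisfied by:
  {q: True, n: True}


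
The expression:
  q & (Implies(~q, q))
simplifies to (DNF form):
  q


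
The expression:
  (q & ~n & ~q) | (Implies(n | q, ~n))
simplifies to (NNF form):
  ~n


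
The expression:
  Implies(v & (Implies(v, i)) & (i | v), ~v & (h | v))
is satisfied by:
  {v: False, i: False}
  {i: True, v: False}
  {v: True, i: False}


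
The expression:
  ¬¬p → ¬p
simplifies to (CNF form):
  ¬p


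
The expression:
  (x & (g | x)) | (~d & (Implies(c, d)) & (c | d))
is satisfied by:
  {x: True}


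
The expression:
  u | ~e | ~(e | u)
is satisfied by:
  {u: True, e: False}
  {e: False, u: False}
  {e: True, u: True}


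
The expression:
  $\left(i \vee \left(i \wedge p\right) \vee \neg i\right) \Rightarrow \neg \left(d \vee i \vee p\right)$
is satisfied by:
  {d: False, i: False, p: False}


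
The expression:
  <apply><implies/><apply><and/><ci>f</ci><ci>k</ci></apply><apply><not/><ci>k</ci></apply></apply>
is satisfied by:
  {k: False, f: False}
  {f: True, k: False}
  {k: True, f: False}


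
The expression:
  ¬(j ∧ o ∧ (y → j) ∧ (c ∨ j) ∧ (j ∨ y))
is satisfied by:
  {o: False, j: False}
  {j: True, o: False}
  {o: True, j: False}


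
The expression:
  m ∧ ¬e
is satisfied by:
  {m: True, e: False}


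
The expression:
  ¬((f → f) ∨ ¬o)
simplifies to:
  False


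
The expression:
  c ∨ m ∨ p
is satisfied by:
  {c: True, m: True, p: True}
  {c: True, m: True, p: False}
  {c: True, p: True, m: False}
  {c: True, p: False, m: False}
  {m: True, p: True, c: False}
  {m: True, p: False, c: False}
  {p: True, m: False, c: False}


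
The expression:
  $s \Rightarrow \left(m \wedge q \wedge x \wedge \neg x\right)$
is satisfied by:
  {s: False}


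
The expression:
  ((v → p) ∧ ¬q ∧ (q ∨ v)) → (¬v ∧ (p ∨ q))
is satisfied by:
  {q: True, p: False, v: False}
  {p: False, v: False, q: False}
  {q: True, v: True, p: False}
  {v: True, p: False, q: False}
  {q: True, p: True, v: False}
  {p: True, q: False, v: False}
  {q: True, v: True, p: True}


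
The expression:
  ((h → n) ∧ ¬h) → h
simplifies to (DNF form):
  h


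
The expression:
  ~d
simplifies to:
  ~d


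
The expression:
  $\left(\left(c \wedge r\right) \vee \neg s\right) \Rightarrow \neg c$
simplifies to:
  $\left(s \wedge \neg r\right) \vee \neg c$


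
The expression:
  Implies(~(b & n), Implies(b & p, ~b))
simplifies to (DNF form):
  n | ~b | ~p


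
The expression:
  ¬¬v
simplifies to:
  v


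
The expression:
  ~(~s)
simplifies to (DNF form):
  s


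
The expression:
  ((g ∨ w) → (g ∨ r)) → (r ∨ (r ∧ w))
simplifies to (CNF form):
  (r ∨ w) ∧ (r ∨ ¬g)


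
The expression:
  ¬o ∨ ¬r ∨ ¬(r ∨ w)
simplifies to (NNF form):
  ¬o ∨ ¬r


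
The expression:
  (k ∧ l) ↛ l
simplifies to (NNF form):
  False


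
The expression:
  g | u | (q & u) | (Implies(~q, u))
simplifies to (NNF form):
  g | q | u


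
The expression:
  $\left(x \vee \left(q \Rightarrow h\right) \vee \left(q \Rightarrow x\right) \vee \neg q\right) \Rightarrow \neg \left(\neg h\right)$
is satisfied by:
  {h: True, q: True, x: False}
  {h: True, q: False, x: False}
  {x: True, h: True, q: True}
  {x: True, h: True, q: False}
  {q: True, x: False, h: False}


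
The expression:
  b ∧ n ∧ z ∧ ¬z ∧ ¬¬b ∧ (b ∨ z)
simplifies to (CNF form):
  False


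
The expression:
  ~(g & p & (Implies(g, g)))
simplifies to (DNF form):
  ~g | ~p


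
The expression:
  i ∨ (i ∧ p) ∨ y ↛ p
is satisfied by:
  {i: True, y: True, p: False}
  {i: True, y: False, p: False}
  {i: True, p: True, y: True}
  {i: True, p: True, y: False}
  {y: True, p: False, i: False}


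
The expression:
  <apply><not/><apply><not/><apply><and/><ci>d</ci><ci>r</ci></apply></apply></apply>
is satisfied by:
  {r: True, d: True}


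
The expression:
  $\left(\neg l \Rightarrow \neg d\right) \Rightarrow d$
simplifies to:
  $d$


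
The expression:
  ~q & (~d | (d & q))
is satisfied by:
  {q: False, d: False}


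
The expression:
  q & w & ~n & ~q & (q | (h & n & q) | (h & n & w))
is never true.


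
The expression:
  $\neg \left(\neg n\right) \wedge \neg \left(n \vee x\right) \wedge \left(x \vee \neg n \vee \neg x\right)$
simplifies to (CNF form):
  $\text{False}$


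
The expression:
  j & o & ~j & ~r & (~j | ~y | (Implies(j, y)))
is never true.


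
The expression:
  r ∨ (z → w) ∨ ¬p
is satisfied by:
  {r: True, w: True, p: False, z: False}
  {r: True, p: False, w: False, z: False}
  {w: True, r: False, p: False, z: False}
  {r: False, p: False, w: False, z: False}
  {z: True, r: True, w: True, p: False}
  {z: True, r: True, p: False, w: False}
  {z: True, w: True, r: False, p: False}
  {z: True, r: False, p: False, w: False}
  {r: True, p: True, w: True, z: False}
  {r: True, p: True, z: False, w: False}
  {p: True, w: True, z: False, r: False}
  {p: True, z: False, w: False, r: False}
  {r: True, p: True, z: True, w: True}
  {r: True, p: True, z: True, w: False}
  {p: True, z: True, w: True, r: False}


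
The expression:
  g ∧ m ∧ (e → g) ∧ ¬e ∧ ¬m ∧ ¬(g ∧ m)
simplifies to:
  False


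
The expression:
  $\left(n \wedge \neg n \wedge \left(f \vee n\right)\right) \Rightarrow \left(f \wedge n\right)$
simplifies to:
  $\text{True}$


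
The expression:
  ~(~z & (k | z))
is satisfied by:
  {z: True, k: False}
  {k: False, z: False}
  {k: True, z: True}


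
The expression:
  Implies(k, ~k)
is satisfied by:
  {k: False}


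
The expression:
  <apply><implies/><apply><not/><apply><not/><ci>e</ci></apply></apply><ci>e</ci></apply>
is always true.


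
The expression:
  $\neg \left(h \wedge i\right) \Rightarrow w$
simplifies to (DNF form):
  $w \vee \left(h \wedge i\right)$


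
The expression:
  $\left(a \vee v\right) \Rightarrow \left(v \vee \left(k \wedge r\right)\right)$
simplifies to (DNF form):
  $v \vee \left(k \wedge r\right) \vee \neg a$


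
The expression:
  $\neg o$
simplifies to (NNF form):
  $\neg o$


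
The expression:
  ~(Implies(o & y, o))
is never true.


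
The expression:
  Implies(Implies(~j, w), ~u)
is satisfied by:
  {j: False, u: False, w: False}
  {w: True, j: False, u: False}
  {j: True, w: False, u: False}
  {w: True, j: True, u: False}
  {u: True, w: False, j: False}


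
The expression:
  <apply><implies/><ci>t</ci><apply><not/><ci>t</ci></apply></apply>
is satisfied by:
  {t: False}


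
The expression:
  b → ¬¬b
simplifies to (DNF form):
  True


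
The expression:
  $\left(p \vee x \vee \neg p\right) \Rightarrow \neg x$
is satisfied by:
  {x: False}


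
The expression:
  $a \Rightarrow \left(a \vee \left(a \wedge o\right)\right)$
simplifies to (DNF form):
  $\text{True}$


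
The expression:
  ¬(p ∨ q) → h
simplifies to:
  h ∨ p ∨ q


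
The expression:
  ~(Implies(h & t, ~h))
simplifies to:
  h & t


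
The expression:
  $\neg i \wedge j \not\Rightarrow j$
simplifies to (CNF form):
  $\text{False}$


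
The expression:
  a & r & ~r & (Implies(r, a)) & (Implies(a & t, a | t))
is never true.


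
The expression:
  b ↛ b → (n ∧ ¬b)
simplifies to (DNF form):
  True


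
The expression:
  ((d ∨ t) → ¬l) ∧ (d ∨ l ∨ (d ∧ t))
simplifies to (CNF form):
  (d ∨ l) ∧ (d ∨ ¬t) ∧ (¬d ∨ ¬l)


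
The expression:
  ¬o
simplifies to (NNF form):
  ¬o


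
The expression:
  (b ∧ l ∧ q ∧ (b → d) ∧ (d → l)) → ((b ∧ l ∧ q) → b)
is always true.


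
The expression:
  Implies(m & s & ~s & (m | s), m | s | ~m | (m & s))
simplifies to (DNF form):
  True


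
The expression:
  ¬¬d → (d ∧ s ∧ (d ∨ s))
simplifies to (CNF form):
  s ∨ ¬d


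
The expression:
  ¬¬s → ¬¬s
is always true.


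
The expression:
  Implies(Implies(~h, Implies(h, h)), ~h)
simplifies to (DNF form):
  ~h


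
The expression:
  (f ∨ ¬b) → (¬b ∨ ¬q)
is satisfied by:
  {q: False, b: False, f: False}
  {f: True, q: False, b: False}
  {b: True, q: False, f: False}
  {f: True, b: True, q: False}
  {q: True, f: False, b: False}
  {f: True, q: True, b: False}
  {b: True, q: True, f: False}


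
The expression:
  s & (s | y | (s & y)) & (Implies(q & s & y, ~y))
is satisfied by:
  {s: True, q: False, y: False}
  {s: True, y: True, q: False}
  {s: True, q: True, y: False}


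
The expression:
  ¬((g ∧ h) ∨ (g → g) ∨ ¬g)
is never true.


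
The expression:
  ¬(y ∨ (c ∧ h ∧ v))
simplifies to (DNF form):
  (¬c ∧ ¬y) ∨ (¬h ∧ ¬y) ∨ (¬v ∧ ¬y)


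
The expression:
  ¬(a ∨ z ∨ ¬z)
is never true.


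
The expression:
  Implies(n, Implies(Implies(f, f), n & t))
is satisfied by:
  {t: True, n: False}
  {n: False, t: False}
  {n: True, t: True}


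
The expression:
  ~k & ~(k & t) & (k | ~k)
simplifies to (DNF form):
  ~k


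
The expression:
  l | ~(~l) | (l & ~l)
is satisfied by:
  {l: True}


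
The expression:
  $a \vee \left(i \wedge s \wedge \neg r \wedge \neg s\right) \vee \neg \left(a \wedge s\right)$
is always true.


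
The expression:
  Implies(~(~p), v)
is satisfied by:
  {v: True, p: False}
  {p: False, v: False}
  {p: True, v: True}


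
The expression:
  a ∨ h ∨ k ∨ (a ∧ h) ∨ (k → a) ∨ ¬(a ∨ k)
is always true.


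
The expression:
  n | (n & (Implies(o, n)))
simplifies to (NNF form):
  n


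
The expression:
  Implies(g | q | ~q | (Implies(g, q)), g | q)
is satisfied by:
  {q: True, g: True}
  {q: True, g: False}
  {g: True, q: False}


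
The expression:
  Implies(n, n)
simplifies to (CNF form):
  True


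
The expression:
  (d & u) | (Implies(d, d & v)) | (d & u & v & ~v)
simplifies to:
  u | v | ~d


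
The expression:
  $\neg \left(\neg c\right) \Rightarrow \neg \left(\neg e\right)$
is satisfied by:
  {e: True, c: False}
  {c: False, e: False}
  {c: True, e: True}


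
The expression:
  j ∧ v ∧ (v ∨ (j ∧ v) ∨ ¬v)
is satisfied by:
  {j: True, v: True}


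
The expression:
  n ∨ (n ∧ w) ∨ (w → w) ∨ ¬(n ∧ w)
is always true.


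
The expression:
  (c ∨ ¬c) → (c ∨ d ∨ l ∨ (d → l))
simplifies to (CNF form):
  True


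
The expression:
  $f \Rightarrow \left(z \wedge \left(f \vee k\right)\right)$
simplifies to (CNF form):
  $z \vee \neg f$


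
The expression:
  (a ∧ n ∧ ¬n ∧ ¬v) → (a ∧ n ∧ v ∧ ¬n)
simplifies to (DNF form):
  True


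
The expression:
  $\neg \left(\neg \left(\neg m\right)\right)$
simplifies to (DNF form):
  $\neg m$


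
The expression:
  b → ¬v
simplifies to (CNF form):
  ¬b ∨ ¬v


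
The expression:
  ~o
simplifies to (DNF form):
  ~o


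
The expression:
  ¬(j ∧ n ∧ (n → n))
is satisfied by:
  {n: False, j: False}
  {j: True, n: False}
  {n: True, j: False}


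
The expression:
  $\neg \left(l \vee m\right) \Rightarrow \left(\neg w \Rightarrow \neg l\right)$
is always true.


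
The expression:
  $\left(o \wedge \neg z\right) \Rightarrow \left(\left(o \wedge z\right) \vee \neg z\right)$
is always true.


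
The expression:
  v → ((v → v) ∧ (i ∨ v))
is always true.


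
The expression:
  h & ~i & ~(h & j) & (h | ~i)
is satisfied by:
  {h: True, i: False, j: False}


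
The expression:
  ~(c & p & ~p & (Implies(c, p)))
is always true.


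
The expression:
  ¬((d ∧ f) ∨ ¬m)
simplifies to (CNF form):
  m ∧ (¬d ∨ ¬f)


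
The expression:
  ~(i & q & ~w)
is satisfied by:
  {w: True, q: False, i: False}
  {w: False, q: False, i: False}
  {i: True, w: True, q: False}
  {i: True, w: False, q: False}
  {q: True, w: True, i: False}
  {q: True, w: False, i: False}
  {q: True, i: True, w: True}


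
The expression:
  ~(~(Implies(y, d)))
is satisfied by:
  {d: True, y: False}
  {y: False, d: False}
  {y: True, d: True}


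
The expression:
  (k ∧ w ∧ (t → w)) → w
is always true.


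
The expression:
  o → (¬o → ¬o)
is always true.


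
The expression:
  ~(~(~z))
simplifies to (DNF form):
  ~z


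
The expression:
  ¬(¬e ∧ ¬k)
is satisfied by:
  {k: True, e: True}
  {k: True, e: False}
  {e: True, k: False}


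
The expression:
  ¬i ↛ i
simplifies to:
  ¬i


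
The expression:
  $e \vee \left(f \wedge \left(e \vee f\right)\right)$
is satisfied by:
  {e: True, f: True}
  {e: True, f: False}
  {f: True, e: False}


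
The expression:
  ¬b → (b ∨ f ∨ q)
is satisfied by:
  {b: True, q: True, f: True}
  {b: True, q: True, f: False}
  {b: True, f: True, q: False}
  {b: True, f: False, q: False}
  {q: True, f: True, b: False}
  {q: True, f: False, b: False}
  {f: True, q: False, b: False}


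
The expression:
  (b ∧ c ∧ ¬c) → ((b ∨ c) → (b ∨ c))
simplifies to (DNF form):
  True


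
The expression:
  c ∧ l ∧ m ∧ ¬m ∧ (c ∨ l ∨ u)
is never true.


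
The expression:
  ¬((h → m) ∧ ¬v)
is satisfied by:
  {v: True, h: True, m: False}
  {v: True, m: False, h: False}
  {v: True, h: True, m: True}
  {v: True, m: True, h: False}
  {h: True, m: False, v: False}


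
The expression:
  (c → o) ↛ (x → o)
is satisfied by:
  {x: True, o: False, c: False}


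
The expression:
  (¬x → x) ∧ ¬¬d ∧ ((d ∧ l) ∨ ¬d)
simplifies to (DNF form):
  d ∧ l ∧ x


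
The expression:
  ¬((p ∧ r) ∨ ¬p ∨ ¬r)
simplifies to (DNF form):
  False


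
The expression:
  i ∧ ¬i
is never true.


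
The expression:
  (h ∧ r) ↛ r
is never true.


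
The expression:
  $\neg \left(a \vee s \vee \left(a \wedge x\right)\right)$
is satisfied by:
  {a: False, s: False}


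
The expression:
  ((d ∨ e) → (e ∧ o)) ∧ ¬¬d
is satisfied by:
  {e: True, d: True, o: True}


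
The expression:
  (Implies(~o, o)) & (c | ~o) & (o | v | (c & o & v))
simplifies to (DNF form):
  c & o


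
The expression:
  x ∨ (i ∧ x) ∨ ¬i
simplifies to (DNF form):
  x ∨ ¬i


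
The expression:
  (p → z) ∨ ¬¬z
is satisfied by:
  {z: True, p: False}
  {p: False, z: False}
  {p: True, z: True}


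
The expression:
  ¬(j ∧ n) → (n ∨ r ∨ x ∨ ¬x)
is always true.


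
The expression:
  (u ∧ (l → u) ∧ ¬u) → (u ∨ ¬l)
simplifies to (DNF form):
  True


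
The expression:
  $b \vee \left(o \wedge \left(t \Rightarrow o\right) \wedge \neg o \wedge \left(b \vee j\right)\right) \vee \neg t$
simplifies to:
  $b \vee \neg t$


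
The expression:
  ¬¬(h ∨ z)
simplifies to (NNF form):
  h ∨ z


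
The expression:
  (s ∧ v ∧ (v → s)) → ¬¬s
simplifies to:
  True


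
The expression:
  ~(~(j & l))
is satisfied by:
  {j: True, l: True}


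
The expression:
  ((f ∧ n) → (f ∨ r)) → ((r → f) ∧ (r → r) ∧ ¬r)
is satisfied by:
  {r: False}


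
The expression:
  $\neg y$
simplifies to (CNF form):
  $\neg y$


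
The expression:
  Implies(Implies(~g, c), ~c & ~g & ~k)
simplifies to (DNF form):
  ~c & ~g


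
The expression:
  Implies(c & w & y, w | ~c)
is always true.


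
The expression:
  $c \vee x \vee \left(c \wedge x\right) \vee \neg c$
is always true.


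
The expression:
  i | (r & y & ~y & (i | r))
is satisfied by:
  {i: True}


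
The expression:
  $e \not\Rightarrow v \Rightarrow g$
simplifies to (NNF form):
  $g \vee v \vee \neg e$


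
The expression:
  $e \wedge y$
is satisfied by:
  {e: True, y: True}


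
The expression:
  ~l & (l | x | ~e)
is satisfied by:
  {x: True, e: False, l: False}
  {e: False, l: False, x: False}
  {x: True, e: True, l: False}


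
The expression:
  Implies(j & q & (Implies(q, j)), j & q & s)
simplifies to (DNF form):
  s | ~j | ~q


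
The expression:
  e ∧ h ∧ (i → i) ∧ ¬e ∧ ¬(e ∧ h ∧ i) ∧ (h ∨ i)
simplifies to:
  False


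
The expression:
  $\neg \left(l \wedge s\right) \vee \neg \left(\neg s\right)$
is always true.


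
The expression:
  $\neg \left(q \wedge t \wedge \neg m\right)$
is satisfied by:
  {m: True, t: False, q: False}
  {t: False, q: False, m: False}
  {q: True, m: True, t: False}
  {q: True, t: False, m: False}
  {m: True, t: True, q: False}
  {t: True, m: False, q: False}
  {q: True, t: True, m: True}


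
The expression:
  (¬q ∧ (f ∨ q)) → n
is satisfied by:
  {n: True, q: True, f: False}
  {n: True, q: False, f: False}
  {q: True, n: False, f: False}
  {n: False, q: False, f: False}
  {f: True, n: True, q: True}
  {f: True, n: True, q: False}
  {f: True, q: True, n: False}


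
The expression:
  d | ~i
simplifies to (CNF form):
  d | ~i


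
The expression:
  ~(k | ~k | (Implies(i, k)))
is never true.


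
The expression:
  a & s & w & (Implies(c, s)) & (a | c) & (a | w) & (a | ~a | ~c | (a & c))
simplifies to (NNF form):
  a & s & w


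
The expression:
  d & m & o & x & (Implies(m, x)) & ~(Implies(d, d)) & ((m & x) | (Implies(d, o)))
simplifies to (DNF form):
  False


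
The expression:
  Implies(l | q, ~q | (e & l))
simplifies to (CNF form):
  (e | ~q) & (l | ~q)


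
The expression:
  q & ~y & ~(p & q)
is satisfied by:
  {q: True, y: False, p: False}


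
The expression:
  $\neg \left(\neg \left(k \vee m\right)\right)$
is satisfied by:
  {k: True, m: True}
  {k: True, m: False}
  {m: True, k: False}


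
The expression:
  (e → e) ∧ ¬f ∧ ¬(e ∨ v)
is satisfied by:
  {v: False, e: False, f: False}


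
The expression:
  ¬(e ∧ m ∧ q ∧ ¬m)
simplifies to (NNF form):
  True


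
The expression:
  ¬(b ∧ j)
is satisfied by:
  {b: False, j: False}
  {j: True, b: False}
  {b: True, j: False}


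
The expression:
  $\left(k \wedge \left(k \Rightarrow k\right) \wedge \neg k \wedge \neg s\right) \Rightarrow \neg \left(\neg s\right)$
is always true.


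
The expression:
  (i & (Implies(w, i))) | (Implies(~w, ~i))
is always true.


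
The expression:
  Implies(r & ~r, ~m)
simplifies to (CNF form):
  True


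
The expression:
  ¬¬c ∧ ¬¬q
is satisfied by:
  {c: True, q: True}


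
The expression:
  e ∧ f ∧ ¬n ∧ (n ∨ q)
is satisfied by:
  {f: True, e: True, q: True, n: False}


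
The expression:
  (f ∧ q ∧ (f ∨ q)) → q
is always true.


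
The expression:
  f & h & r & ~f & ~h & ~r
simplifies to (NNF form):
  False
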